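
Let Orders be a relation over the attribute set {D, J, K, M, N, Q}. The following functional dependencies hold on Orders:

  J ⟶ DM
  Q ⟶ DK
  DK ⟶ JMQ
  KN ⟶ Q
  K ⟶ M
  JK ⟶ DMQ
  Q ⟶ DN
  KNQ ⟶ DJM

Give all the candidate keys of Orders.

{Q}; {D, K}; {J, K}; {K, N}

{Q}⁺: Q→DK adds D, K; DK→JMQ adds J, M; Q→DN adds N → {D, J, K, M, N, Q}.
{D, K}⁺: DK→JMQ adds J, M, Q; Q→DN adds N → {D, J, K, M, N, Q}. Minimal: {K}⁺ = {K, M}; {D}⁺ = {D} — none reach the full schema.
{J, K}⁺: J→DM adds D, M; DK→JMQ adds Q; Q→DN adds N → {D, J, K, M, N, Q}. Minimal: {K}⁺ = {K, M}; {J}⁺ = {D, J, M} — none reach the full schema.
{K, N}⁺: KN→Q adds Q; K→M adds M; Q→DN adds D; KNQ→DJM adds J → {D, J, K, M, N, Q}. Minimal: {N}⁺ = {N}; {K}⁺ = {K, M} — none reach the full schema.
Any other superkey contains one of these as a subset, so there are no further candidate keys.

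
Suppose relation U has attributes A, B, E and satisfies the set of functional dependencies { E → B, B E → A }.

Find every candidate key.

Attribute E never appears on the right-hand side of any dependency, so E must belong to every candidate key.
{E}⁺ = {A, B, E}, which is all of the schema, so {E} is the only candidate key.

{E}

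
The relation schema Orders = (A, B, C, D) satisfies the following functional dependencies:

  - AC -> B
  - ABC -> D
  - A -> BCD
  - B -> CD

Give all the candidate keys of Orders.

Attribute A never appears on the right-hand side of any dependency, so A must belong to every candidate key.
{A}⁺ = {A, B, C, D}, which is all of the schema, so {A} is the only candidate key.

{A}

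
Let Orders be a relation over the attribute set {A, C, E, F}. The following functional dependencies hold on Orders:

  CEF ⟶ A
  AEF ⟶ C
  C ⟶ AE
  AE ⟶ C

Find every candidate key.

Attribute F never appears on the right-hand side of any dependency, so F must belong to every candidate key.
{F}⁺ = {F}, which is not all of the schema, so we must add further attributes.
{C, F}⁺: C→AE adds A, E → {A, C, E, F}. Minimal: {F}⁺ = {F}; {C}⁺ = {A, C, E} — none reach the full schema.
{A, E, F}⁺: AEF→C adds C → {A, C, E, F}. Minimal: {E, F}⁺ = {E, F}; {A, F}⁺ = {A, F}; {A, E}⁺ = {A, C, E} — none reach the full schema.

CF, AEF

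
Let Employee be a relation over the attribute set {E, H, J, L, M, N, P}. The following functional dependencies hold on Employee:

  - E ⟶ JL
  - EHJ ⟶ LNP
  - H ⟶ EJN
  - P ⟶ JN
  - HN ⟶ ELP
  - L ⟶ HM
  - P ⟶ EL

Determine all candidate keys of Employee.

(E); (H); (L); (P)

{E}⁺: E→JL adds J, L; L→HM adds H, M; EHJ→LNP adds N, P → {E, H, J, L, M, N, P}.
{H}⁺: H→EJN adds E, J, N; HN→ELP adds L, P; L→HM adds M → {E, H, J, L, M, N, P}.
{L}⁺: L→HM adds H, M; H→EJN adds E, J, N; HN→ELP adds P → {E, H, J, L, M, N, P}.
{P}⁺: P→JN adds J, N; P→EL adds E, L; L→HM adds H, M → {E, H, J, L, M, N, P}.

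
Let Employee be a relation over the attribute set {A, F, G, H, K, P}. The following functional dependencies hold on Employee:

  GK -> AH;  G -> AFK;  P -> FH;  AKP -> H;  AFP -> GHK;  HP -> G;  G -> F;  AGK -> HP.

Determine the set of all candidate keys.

{G}, {P}

{G}⁺: G→AFK adds A, F, K; AGK→HP adds H, P → {A, F, G, H, K, P}.
{P}⁺: P→FH adds F, H; HP→G adds G; G→AFK adds A, K → {A, F, G, H, K, P}.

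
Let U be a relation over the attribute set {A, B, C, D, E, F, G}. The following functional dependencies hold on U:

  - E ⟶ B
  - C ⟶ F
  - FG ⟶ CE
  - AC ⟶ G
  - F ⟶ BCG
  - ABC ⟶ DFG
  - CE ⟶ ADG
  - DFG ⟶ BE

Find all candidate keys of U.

(C), (F)

{C}⁺: C→F adds F; F→BCG adds B, G; FG→CE adds E; CE→ADG adds A, D → {A, B, C, D, E, F, G}.
{F}⁺: F→BCG adds B, C, G; FG→CE adds E; CE→ADG adds A, D → {A, B, C, D, E, F, G}.
Any other superkey contains one of these as a subset, so there are no further candidate keys.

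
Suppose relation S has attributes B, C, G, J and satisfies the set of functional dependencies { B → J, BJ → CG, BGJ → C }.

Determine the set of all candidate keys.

{B}

Attribute B never appears on the right-hand side of any dependency, so B must belong to every candidate key.
{B}⁺ = {B, C, G, J}, which is all of the schema, so {B} is the only candidate key.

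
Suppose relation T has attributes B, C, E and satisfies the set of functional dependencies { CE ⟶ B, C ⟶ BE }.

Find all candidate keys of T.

C

Attribute C never appears on the right-hand side of any dependency, so C must belong to every candidate key.
{C}⁺ = {B, C, E}, which is all of the schema, so {C} is the only candidate key.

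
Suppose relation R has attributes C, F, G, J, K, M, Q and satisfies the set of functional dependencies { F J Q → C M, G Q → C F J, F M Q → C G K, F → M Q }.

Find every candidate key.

{F}⁺: F→MQ adds M, Q; FMQ→CGK adds C, G, K; GQ→CFJ adds J → {C, F, G, J, K, M, Q}.
{G, Q}⁺: GQ→CFJ adds C, F, J; F→MQ adds M; FMQ→CGK adds K → {C, F, G, J, K, M, Q}. Minimal: {Q}⁺ = {Q}; {G}⁺ = {G} — none reach the full schema.
Any other superkey contains one of these as a subset, so there are no further candidate keys.

{F}, {G, Q}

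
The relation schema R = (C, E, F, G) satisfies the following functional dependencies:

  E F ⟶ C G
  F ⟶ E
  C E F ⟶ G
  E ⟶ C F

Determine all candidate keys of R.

{E}; {F}

{E}⁺: E→CF adds C, F; EF→CG adds G → {C, E, F, G}.
{F}⁺: F→E adds E; E→CF adds C; EF→CG adds G → {C, E, F, G}.
Any other superkey contains one of these as a subset, so there are no further candidate keys.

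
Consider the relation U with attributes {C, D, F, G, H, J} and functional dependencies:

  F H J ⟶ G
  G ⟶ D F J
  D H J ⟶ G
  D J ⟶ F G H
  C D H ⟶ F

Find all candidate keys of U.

Attribute C never appears on the right-hand side of any dependency, so C must belong to every candidate key.
{C}⁺ = {C}, which is not all of the schema, so we must add further attributes.
{C, G}⁺: G→DFJ adds D, F, J; DJ→FGH adds H → {C, D, F, G, H, J}. Minimal: {G}⁺ = {D, F, G, H, J}; {C}⁺ = {C} — none reach the full schema.
{C, D, J}⁺: DJ→FGH adds F, G, H → {C, D, F, G, H, J}. Minimal: {D, J}⁺ = {D, F, G, H, J}; {C, J}⁺ = {C, J}; {C, D}⁺ = {C, D} — none reach the full schema.
{C, F, H, J}⁺: FHJ→G adds G; G→DFJ adds D → {C, D, F, G, H, J}. Minimal: {F, H, J}⁺ = {D, F, G, H, J}; {C, H, J}⁺ = {C, H, J}; {C, F, J}⁺ = {C, F, J}; … — none reach the full schema.
Any other superkey contains one of these as a subset, so there are no further candidate keys.

(C, G), (C, D, J), (C, F, H, J)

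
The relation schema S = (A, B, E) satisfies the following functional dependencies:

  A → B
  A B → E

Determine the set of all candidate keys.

Attribute A never appears on the right-hand side of any dependency, so A must belong to every candidate key.
{A}⁺ = {A, B, E}, which is all of the schema, so {A} is the only candidate key.

{A}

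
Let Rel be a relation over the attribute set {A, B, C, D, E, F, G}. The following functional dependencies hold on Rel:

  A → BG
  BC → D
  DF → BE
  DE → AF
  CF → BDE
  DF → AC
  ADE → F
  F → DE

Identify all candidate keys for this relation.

{F}, {D, E}, {A, C, E}, {B, C, E}

{F}⁺: F→DE adds D, E; DF→BE adds B; DE→AF adds A; DF→AC adds C; A→BG adds G → {A, B, C, D, E, F, G}.
{D, E}⁺: DE→AF adds A, F; DF→AC adds C; A→BG adds B, G → {A, B, C, D, E, F, G}. Minimal: {E}⁺ = {E}; {D}⁺ = {D} — none reach the full schema.
{A, C, E}⁺: A→BG adds B, G; BC→D adds D; DE→AF adds F → {A, B, C, D, E, F, G}. Minimal: {C, E}⁺ = {C, E}; {A, E}⁺ = {A, B, E, G}; {A, C}⁺ = {A, B, C, D, G} — none reach the full schema.
{B, C, E}⁺: BC→D adds D; DE→AF adds A, F; A→BG adds G → {A, B, C, D, E, F, G}. Minimal: {C, E}⁺ = {C, E}; {B, E}⁺ = {B, E}; {B, C}⁺ = {B, C, D} — none reach the full schema.
Any other superkey contains one of these as a subset, so there are no further candidate keys.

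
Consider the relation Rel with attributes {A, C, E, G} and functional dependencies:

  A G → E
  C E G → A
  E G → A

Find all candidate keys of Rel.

{A, C, G}, {C, E, G}

{A, C, G}⁺: AG→E adds E → {A, C, E, G}. Minimal: {C, G}⁺ = {C, G}; {A, G}⁺ = {A, E, G}; {A, C}⁺ = {A, C} — none reach the full schema.
{C, E, G}⁺: CEG→A adds A → {A, C, E, G}. Minimal: {E, G}⁺ = {A, E, G}; {C, G}⁺ = {C, G}; {C, E}⁺ = {C, E} — none reach the full schema.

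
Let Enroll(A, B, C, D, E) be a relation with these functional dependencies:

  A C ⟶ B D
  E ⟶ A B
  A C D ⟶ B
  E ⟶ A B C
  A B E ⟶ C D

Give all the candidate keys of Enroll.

E

Attribute E never appears on the right-hand side of any dependency, so E must belong to every candidate key.
{E}⁺ = {A, B, C, D, E}, which is all of the schema, so {E} is the only candidate key.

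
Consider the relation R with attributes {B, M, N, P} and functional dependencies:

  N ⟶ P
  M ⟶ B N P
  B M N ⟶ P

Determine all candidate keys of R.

M

{M}⁺: M→BNP adds B, N, P → {B, M, N, P}.
No other minimal superkey exists.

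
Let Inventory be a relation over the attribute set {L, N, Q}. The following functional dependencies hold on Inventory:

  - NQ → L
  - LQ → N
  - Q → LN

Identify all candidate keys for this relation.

{Q}

Attribute Q never appears on the right-hand side of any dependency, so Q must belong to every candidate key.
{Q}⁺ = {L, N, Q}, which is all of the schema, so {Q} is the only candidate key.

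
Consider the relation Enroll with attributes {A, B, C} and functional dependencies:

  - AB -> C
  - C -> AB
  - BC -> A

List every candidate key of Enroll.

{C}, {A, B}

{C}⁺: C→AB adds A, B → {A, B, C}.
{A, B}⁺: AB→C adds C → {A, B, C}. Minimal: {B}⁺ = {B}; {A}⁺ = {A} — none reach the full schema.
Any other superkey contains one of these as a subset, so there are no further candidate keys.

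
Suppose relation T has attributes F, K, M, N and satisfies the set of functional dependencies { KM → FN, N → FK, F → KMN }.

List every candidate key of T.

{F}; {N}; {K, M}

{F}⁺: F→KMN adds K, M, N → {F, K, M, N}.
{N}⁺: N→FK adds F, K; F→KMN adds M → {F, K, M, N}.
{K, M}⁺: KM→FN adds F, N → {F, K, M, N}.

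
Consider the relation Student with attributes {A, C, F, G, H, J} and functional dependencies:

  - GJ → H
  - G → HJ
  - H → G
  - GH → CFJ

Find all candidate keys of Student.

Attribute A never appears on the right-hand side of any dependency, so A must belong to every candidate key.
{A}⁺ = {A}, which is not all of the schema, so we must add further attributes.
{A, G}⁺: G→HJ adds H, J; GH→CFJ adds C, F → {A, C, F, G, H, J}. Minimal: {G}⁺ = {C, F, G, H, J}; {A}⁺ = {A} — none reach the full schema.
{A, H}⁺: H→G adds G; GH→CFJ adds C, F, J → {A, C, F, G, H, J}. Minimal: {H}⁺ = {C, F, G, H, J}; {A}⁺ = {A} — none reach the full schema.

(A, G), (A, H)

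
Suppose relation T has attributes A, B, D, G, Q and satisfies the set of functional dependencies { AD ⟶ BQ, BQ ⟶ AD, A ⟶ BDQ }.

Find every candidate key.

{A, G}, {B, G, Q}

Attribute G never appears on the right-hand side of any dependency, so G must belong to every candidate key.
{G}⁺ = {G}, which is not all of the schema, so we must add further attributes.
{A, G}⁺: A→BDQ adds B, D, Q → {A, B, D, G, Q}.
{B, G, Q}⁺: BQ→AD adds A, D → {A, B, D, G, Q}.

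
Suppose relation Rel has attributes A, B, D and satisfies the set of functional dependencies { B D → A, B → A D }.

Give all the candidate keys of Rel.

{B}

Attribute B never appears on the right-hand side of any dependency, so B must belong to every candidate key.
{B}⁺ = {A, B, D}, which is all of the schema, so {B} is the only candidate key.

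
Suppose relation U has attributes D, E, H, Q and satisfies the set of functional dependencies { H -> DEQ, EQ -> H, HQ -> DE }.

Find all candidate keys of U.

{H}⁺: H→DEQ adds D, E, Q → {D, E, H, Q}.
{E, Q}⁺: EQ→H adds H; HQ→DE adds D → {D, E, H, Q}. Minimal: {Q}⁺ = {Q}; {E}⁺ = {E} — none reach the full schema.
Any other superkey contains one of these as a subset, so there are no further candidate keys.

{H}; {E, Q}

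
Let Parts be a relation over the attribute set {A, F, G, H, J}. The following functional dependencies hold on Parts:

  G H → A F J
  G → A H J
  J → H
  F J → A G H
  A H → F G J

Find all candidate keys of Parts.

{G}, {A, H}, {A, J}, {F, J}

{G}⁺: G→AHJ adds A, H, J; AH→FGJ adds F → {A, F, G, H, J}.
{A, H}⁺: AH→FGJ adds F, G, J → {A, F, G, H, J}. Minimal: {H}⁺ = {H}; {A}⁺ = {A} — none reach the full schema.
{A, J}⁺: J→H adds H; AH→FGJ adds F, G → {A, F, G, H, J}. Minimal: {J}⁺ = {H, J}; {A}⁺ = {A} — none reach the full schema.
{F, J}⁺: J→H adds H; FJ→AGH adds A, G → {A, F, G, H, J}. Minimal: {J}⁺ = {H, J}; {F}⁺ = {F} — none reach the full schema.
Any other superkey contains one of these as a subset, so there are no further candidate keys.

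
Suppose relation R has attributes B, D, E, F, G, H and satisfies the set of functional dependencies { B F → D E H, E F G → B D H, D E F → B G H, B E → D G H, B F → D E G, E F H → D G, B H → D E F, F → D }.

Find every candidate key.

{B, E}; {B, F}; {B, H}; {E, F}

{B, E}⁺: BE→DGH adds D, G, H; BH→DEF adds F → {B, D, E, F, G, H}. Minimal: {E}⁺ = {E}; {B}⁺ = {B} — none reach the full schema.
{B, F}⁺: BF→DEH adds D, E, H; DEF→BGH adds G → {B, D, E, F, G, H}. Minimal: {F}⁺ = {D, F}; {B}⁺ = {B} — none reach the full schema.
{B, H}⁺: BH→DEF adds D, E, F; DEF→BGH adds G → {B, D, E, F, G, H}. Minimal: {H}⁺ = {H}; {B}⁺ = {B} — none reach the full schema.
{E, F}⁺: F→D adds D; DEF→BGH adds B, G, H → {B, D, E, F, G, H}. Minimal: {F}⁺ = {D, F}; {E}⁺ = {E} — none reach the full schema.
Any other superkey contains one of these as a subset, so there are no further candidate keys.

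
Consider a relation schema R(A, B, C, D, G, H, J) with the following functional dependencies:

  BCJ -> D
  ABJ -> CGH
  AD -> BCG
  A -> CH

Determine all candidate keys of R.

Attributes A, J never appear on any right-hand side, so every candidate key must contain {A, J}.
{A, J}⁺ = {A, C, H, J}, which is not all of the schema, so we must add further attributes.
{A, B, J}⁺: ABJ→CGH adds C, G, H; BCJ→D adds D → {A, B, C, D, G, H, J}. Minimal: {B, J}⁺ = {B, J}; {A, J}⁺ = {A, C, H, J}; {A, B}⁺ = {A, B, C, H} — none reach the full schema.
{A, D, J}⁺: AD→BCG adds B, C, G; A→CH adds H → {A, B, C, D, G, H, J}. Minimal: {D, J}⁺ = {D, J}; {A, J}⁺ = {A, C, H, J}; {A, D}⁺ = {A, B, C, D, G, H} — none reach the full schema.

{A, B, J}, {A, D, J}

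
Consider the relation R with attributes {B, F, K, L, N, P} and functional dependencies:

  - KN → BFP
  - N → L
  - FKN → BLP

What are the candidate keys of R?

{K, N}

Attributes K, N never appear on any right-hand side, so every candidate key must contain {K, N}.
{K, N}⁺ = {B, F, K, L, N, P}, which is all of the schema, so {K, N} is the only candidate key.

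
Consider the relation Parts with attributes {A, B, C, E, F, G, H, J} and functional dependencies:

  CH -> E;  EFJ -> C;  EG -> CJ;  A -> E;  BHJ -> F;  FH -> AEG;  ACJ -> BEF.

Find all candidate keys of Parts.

Attribute H never appears on the right-hand side of any dependency, so H must belong to every candidate key.
{H}⁺ = {H}, which is not all of the schema, so we must add further attributes.
{F, H}⁺: FH→AEG adds A, E, G; EG→CJ adds C, J; ACJ→BEF adds B → {A, B, C, E, F, G, H, J}.
{A, G, H}⁺: A→E adds E; EG→CJ adds C, J; ACJ→BEF adds B, F → {A, B, C, E, F, G, H, J}.
{B, H, J}⁺: BHJ→F adds F; FH→AEG adds A, E, G; EFJ→C adds C → {A, B, C, E, F, G, H, J}.
{A, C, H, J}⁺: CH→E adds E; ACJ→BEF adds B, F; FH→AEG adds G → {A, B, C, E, F, G, H, J}.
{B, C, G, H}⁺: CH→E adds E; EG→CJ adds J; BHJ→F adds F; FH→AEG adds A → {A, B, C, E, F, G, H, J}.
{B, E, G, H}⁺: EG→CJ adds C, J; BHJ→F adds F; FH→AEG adds A → {A, B, C, E, F, G, H, J}.
Any other superkey contains one of these as a subset, so there are no further candidate keys.

(F, H); (A, G, H); (B, H, J); (A, C, H, J); (B, C, G, H); (B, E, G, H)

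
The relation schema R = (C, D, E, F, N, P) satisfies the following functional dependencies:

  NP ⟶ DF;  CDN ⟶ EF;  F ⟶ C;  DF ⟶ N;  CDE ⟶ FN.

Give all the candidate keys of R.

{N, P}; {D, F, P}; {C, D, E, P}

Attribute P never appears on the right-hand side of any dependency, so P must belong to every candidate key.
{P}⁺ = {P}, which is not all of the schema, so we must add further attributes.
{N, P}⁺: NP→DF adds D, F; F→C adds C; CDN→EF adds E → {C, D, E, F, N, P}. Minimal: {P}⁺ = {P}; {N}⁺ = {N} — none reach the full schema.
{D, F, P}⁺: F→C adds C; DF→N adds N; CDN→EF adds E → {C, D, E, F, N, P}. Minimal: {F, P}⁺ = {C, F, P}; {D, P}⁺ = {D, P}; {D, F}⁺ = {C, D, E, F, N} — none reach the full schema.
{C, D, E, P}⁺: CDE→FN adds F, N → {C, D, E, F, N, P}. Minimal: {D, E, P}⁺ = {D, E, P}; {C, E, P}⁺ = {C, E, P}; {C, D, P}⁺ = {C, D, P}; … — none reach the full schema.
Any other superkey contains one of these as a subset, so there are no further candidate keys.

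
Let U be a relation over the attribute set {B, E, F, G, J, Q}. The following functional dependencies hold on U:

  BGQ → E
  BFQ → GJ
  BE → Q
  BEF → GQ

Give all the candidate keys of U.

{B, E, F}, {B, F, Q}

Attributes B, F never appear on any right-hand side, so every candidate key must contain {B, F}.
{B, F}⁺ = {B, F}, which is not all of the schema, so we must add further attributes.
{B, E, F}⁺: BE→Q adds Q; BEF→GQ adds G; BFQ→GJ adds J → {B, E, F, G, J, Q}.
{B, F, Q}⁺: BFQ→GJ adds G, J; BGQ→E adds E → {B, E, F, G, J, Q}.
Any other superkey contains one of these as a subset, so there are no further candidate keys.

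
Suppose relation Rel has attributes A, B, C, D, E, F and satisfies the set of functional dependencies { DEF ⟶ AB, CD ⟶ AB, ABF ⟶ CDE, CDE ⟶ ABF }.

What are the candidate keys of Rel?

{A, B, F}; {C, D, E}; {C, D, F}; {D, E, F}

{A, B, F}⁺: ABF→CDE adds C, D, E → {A, B, C, D, E, F}.
{C, D, E}⁺: CD→AB adds A, B; CDE→ABF adds F → {A, B, C, D, E, F}.
{C, D, F}⁺: CD→AB adds A, B; ABF→CDE adds E → {A, B, C, D, E, F}.
{D, E, F}⁺: DEF→AB adds A, B; ABF→CDE adds C → {A, B, C, D, E, F}.
Any other superkey contains one of these as a subset, so there are no further candidate keys.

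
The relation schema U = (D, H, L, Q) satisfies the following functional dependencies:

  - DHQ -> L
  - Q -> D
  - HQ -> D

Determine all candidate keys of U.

Attributes H, Q never appear on any right-hand side, so every candidate key must contain {H, Q}.
{H, Q}⁺ = {D, H, L, Q}, which is all of the schema, so {H, Q} is the only candidate key.

HQ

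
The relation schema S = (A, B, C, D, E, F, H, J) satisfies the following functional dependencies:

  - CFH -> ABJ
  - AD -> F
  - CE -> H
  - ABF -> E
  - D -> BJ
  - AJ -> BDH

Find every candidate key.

Attribute C never appears on the right-hand side of any dependency, so C must belong to every candidate key.
{C}⁺ = {C}, which is not all of the schema, so we must add further attributes.
{A, C, D}⁺: AD→F adds F; D→BJ adds B, J; AJ→BDH adds H; ABF→E adds E → {A, B, C, D, E, F, H, J}. Minimal: {C, D}⁺ = {B, C, D, J}; {A, D}⁺ = {A, B, D, E, F, H, J}; {A, C}⁺ = {A, C} — none reach the full schema.
{A, C, J}⁺: AJ→BDH adds B, D, H; AD→F adds F; ABF→E adds E → {A, B, C, D, E, F, H, J}. Minimal: {C, J}⁺ = {C, J}; {A, J}⁺ = {A, B, D, E, F, H, J}; {A, C}⁺ = {A, C} — none reach the full schema.
{C, E, F}⁺: CE→H adds H; CFH→ABJ adds A, B, J; AJ→BDH adds D → {A, B, C, D, E, F, H, J}. Minimal: {E, F}⁺ = {E, F}; {C, F}⁺ = {C, F}; {C, E}⁺ = {C, E, H} — none reach the full schema.
{C, F, H}⁺: CFH→ABJ adds A, B, J; ABF→E adds E; AJ→BDH adds D → {A, B, C, D, E, F, H, J}. Minimal: {F, H}⁺ = {F, H}; {C, H}⁺ = {C, H}; {C, F}⁺ = {C, F} — none reach the full schema.
{A, B, C, F}⁺: ABF→E adds E; CE→H adds H; CFH→ABJ adds J; AJ→BDH adds D → {A, B, C, D, E, F, H, J}. Minimal: {B, C, F}⁺ = {B, C, F}; {A, C, F}⁺ = {A, C, F}; {A, B, F}⁺ = {A, B, E, F}; … — none reach the full schema.

(A, C, D), (A, C, J), (C, E, F), (C, F, H), (A, B, C, F)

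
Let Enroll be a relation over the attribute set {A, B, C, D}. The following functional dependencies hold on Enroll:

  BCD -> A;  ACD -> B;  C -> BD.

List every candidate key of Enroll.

C

Attribute C never appears on the right-hand side of any dependency, so C must belong to every candidate key.
{C}⁺ = {A, B, C, D}, which is all of the schema, so {C} is the only candidate key.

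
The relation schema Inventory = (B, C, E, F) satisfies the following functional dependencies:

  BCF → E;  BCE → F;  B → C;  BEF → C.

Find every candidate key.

{B, E}; {B, F}

Attribute B never appears on the right-hand side of any dependency, so B must belong to every candidate key.
{B}⁺ = {B, C}, which is not all of the schema, so we must add further attributes.
{B, E}⁺: B→C adds C; BCE→F adds F → {B, C, E, F}. Minimal: {E}⁺ = {E}; {B}⁺ = {B, C} — none reach the full schema.
{B, F}⁺: B→C adds C; BCF→E adds E → {B, C, E, F}. Minimal: {F}⁺ = {F}; {B}⁺ = {B, C} — none reach the full schema.
Any other superkey contains one of these as a subset, so there are no further candidate keys.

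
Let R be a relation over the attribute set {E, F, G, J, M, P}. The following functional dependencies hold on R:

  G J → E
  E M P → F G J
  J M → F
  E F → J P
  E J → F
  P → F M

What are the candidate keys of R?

{E, F}⁺: EF→JP adds J, P; P→FM adds M; EMP→FGJ adds G → {E, F, G, J, M, P}. Minimal: {F}⁺ = {F}; {E}⁺ = {E} — none reach the full schema.
{E, J}⁺: EJ→F adds F; EF→JP adds P; P→FM adds M; EMP→FGJ adds G → {E, F, G, J, M, P}. Minimal: {J}⁺ = {J}; {E}⁺ = {E} — none reach the full schema.
{E, P}⁺: P→FM adds F, M; EMP→FGJ adds G, J → {E, F, G, J, M, P}. Minimal: {P}⁺ = {F, M, P}; {E}⁺ = {E} — none reach the full schema.
{G, J}⁺: GJ→E adds E; EJ→F adds F; EF→JP adds P; P→FM adds M → {E, F, G, J, M, P}. Minimal: {J}⁺ = {J}; {G}⁺ = {G} — none reach the full schema.

EF, EJ, EP, GJ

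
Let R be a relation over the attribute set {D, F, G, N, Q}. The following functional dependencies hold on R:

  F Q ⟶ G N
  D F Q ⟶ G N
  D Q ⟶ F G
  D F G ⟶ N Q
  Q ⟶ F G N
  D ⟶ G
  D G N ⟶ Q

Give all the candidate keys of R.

Attribute D never appears on the right-hand side of any dependency, so D must belong to every candidate key.
{D}⁺ = {D, G}, which is not all of the schema, so we must add further attributes.
{D, F}⁺: D→G adds G; DFG→NQ adds N, Q → {D, F, G, N, Q}. Minimal: {F}⁺ = {F}; {D}⁺ = {D, G} — none reach the full schema.
{D, N}⁺: D→G adds G; DGN→Q adds Q; DQ→FG adds F → {D, F, G, N, Q}. Minimal: {N}⁺ = {N}; {D}⁺ = {D, G} — none reach the full schema.
{D, Q}⁺: DQ→FG adds F, G; DFG→NQ adds N → {D, F, G, N, Q}. Minimal: {Q}⁺ = {F, G, N, Q}; {D}⁺ = {D, G} — none reach the full schema.
Any other superkey contains one of these as a subset, so there are no further candidate keys.

(D, F); (D, N); (D, Q)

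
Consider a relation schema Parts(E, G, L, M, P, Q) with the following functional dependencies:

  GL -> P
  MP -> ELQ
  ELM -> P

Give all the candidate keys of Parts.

Attributes G, M never appear on any right-hand side, so every candidate key must contain {G, M}.
{G, M}⁺ = {G, M}, which is not all of the schema, so we must add further attributes.
{G, L, M}⁺: GL→P adds P; MP→ELQ adds E, Q → {E, G, L, M, P, Q}.
{G, M, P}⁺: MP→ELQ adds E, L, Q → {E, G, L, M, P, Q}.
Any other superkey contains one of these as a subset, so there are no further candidate keys.

{G, L, M}, {G, M, P}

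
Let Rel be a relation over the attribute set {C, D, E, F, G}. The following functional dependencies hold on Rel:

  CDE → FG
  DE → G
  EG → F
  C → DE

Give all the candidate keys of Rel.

Attribute C never appears on the right-hand side of any dependency, so C must belong to every candidate key.
{C}⁺ = {C, D, E, F, G}, which is all of the schema, so {C} is the only candidate key.

C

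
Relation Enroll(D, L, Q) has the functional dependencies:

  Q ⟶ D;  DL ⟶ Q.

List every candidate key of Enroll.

Attribute L never appears on the right-hand side of any dependency, so L must belong to every candidate key.
{L}⁺ = {L}, which is not all of the schema, so we must add further attributes.
{D, L}⁺: DL→Q adds Q → {D, L, Q}. Minimal: {L}⁺ = {L}; {D}⁺ = {D} — none reach the full schema.
{L, Q}⁺: Q→D adds D → {D, L, Q}. Minimal: {Q}⁺ = {D, Q}; {L}⁺ = {L} — none reach the full schema.

{D, L}; {L, Q}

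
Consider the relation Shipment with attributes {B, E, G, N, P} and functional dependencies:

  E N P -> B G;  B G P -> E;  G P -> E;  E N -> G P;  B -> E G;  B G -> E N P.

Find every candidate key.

{B}⁺: B→EG adds E, G; BG→ENP adds N, P → {B, E, G, N, P}.
{E, N}⁺: EN→GP adds G, P; ENP→BG adds B → {B, E, G, N, P}. Minimal: {N}⁺ = {N}; {E}⁺ = {E} — none reach the full schema.
{G, N, P}⁺: GP→E adds E; ENP→BG adds B → {B, E, G, N, P}. Minimal: {N, P}⁺ = {N, P}; {G, P}⁺ = {E, G, P}; {G, N}⁺ = {G, N} — none reach the full schema.
Any other superkey contains one of these as a subset, so there are no further candidate keys.

{B}, {E, N}, {G, N, P}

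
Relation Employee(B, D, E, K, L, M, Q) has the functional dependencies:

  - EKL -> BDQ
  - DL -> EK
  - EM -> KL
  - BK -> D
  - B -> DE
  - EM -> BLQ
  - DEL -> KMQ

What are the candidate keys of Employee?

{B, L}, {B, M}, {D, L}, {E, M}, {E, K, L}

{B, L}⁺: B→DE adds D, E; DEL→KMQ adds K, M, Q → {B, D, E, K, L, M, Q}. Minimal: {L}⁺ = {L}; {B}⁺ = {B, D, E} — none reach the full schema.
{B, M}⁺: B→DE adds D, E; EM→BLQ adds L, Q; DEL→KMQ adds K → {B, D, E, K, L, M, Q}. Minimal: {M}⁺ = {M}; {B}⁺ = {B, D, E} — none reach the full schema.
{D, L}⁺: DL→EK adds E, K; DEL→KMQ adds M, Q; EKL→BDQ adds B → {B, D, E, K, L, M, Q}. Minimal: {L}⁺ = {L}; {D}⁺ = {D} — none reach the full schema.
{E, M}⁺: EM→KL adds K, L; EM→BLQ adds B, Q; EKL→BDQ adds D → {B, D, E, K, L, M, Q}. Minimal: {M}⁺ = {M}; {E}⁺ = {E} — none reach the full schema.
{E, K, L}⁺: EKL→BDQ adds B, D, Q; DEL→KMQ adds M → {B, D, E, K, L, M, Q}. Minimal: {K, L}⁺ = {K, L}; {E, L}⁺ = {E, L}; {E, K}⁺ = {E, K} — none reach the full schema.
Any other superkey contains one of these as a subset, so there are no further candidate keys.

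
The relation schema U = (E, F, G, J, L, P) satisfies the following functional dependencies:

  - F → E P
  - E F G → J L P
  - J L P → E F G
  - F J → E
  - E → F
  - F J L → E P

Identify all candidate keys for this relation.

{E, G}⁺: E→F adds F; F→EP adds P; EFG→JLP adds J, L → {E, F, G, J, L, P}. Minimal: {G}⁺ = {G}; {E}⁺ = {E, F, P} — none reach the full schema.
{F, G}⁺: F→EP adds E, P; EFG→JLP adds J, L → {E, F, G, J, L, P}. Minimal: {G}⁺ = {G}; {F}⁺ = {E, F, P} — none reach the full schema.
{E, J, L}⁺: E→F adds F; FJL→EP adds P; JLP→EFG adds G → {E, F, G, J, L, P}. Minimal: {J, L}⁺ = {J, L}; {E, L}⁺ = {E, F, L, P}; {E, J}⁺ = {E, F, J, P} — none reach the full schema.
{F, J, L}⁺: F→EP adds E, P; JLP→EFG adds G → {E, F, G, J, L, P}. Minimal: {J, L}⁺ = {J, L}; {F, L}⁺ = {E, F, L, P}; {F, J}⁺ = {E, F, J, P} — none reach the full schema.
{J, L, P}⁺: JLP→EFG adds E, F, G → {E, F, G, J, L, P}. Minimal: {L, P}⁺ = {L, P}; {J, P}⁺ = {J, P}; {J, L}⁺ = {J, L} — none reach the full schema.

{E, G}, {F, G}, {E, J, L}, {F, J, L}, {J, L, P}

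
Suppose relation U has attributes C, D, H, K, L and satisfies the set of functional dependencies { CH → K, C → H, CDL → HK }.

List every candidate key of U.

{C, D, L}⁺: C→H adds H; CDL→HK adds K → {C, D, H, K, L}.

CDL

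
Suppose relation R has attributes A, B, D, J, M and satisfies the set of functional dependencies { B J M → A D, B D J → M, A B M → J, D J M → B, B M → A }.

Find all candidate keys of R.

{B, M}⁺: BM→A adds A; ABM→J adds J; BJM→AD adds D → {A, B, D, J, M}. Minimal: {M}⁺ = {M}; {B}⁺ = {B} — none reach the full schema.
{B, D, J}⁺: BDJ→M adds M; BM→A adds A → {A, B, D, J, M}. Minimal: {D, J}⁺ = {D, J}; {B, J}⁺ = {B, J}; {B, D}⁺ = {B, D} — none reach the full schema.
{D, J, M}⁺: DJM→B adds B; BM→A adds A → {A, B, D, J, M}. Minimal: {J, M}⁺ = {J, M}; {D, M}⁺ = {D, M}; {D, J}⁺ = {D, J} — none reach the full schema.
Any other superkey contains one of these as a subset, so there are no further candidate keys.

BM; BDJ; DJM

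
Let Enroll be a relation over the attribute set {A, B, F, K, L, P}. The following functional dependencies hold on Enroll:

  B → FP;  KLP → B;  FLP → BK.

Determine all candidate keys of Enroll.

Attributes A, L never appear on any right-hand side, so every candidate key must contain {A, L}.
{A, L}⁺ = {A, L}, which is not all of the schema, so we must add further attributes.
{A, B, L}⁺: B→FP adds F, P; FLP→BK adds K → {A, B, F, K, L, P}. Minimal: {B, L}⁺ = {B, F, K, L, P}; {A, L}⁺ = {A, L}; {A, B}⁺ = {A, B, F, P} — none reach the full schema.
{A, F, L, P}⁺: FLP→BK adds B, K → {A, B, F, K, L, P}. Minimal: {F, L, P}⁺ = {B, F, K, L, P}; {A, L, P}⁺ = {A, L, P}; {A, F, P}⁺ = {A, F, P}; … — none reach the full schema.
{A, K, L, P}⁺: KLP→B adds B; B→FP adds F → {A, B, F, K, L, P}. Minimal: {K, L, P}⁺ = {B, F, K, L, P}; {A, L, P}⁺ = {A, L, P}; {A, K, P}⁺ = {A, K, P}; … — none reach the full schema.
Any other superkey contains one of these as a subset, so there are no further candidate keys.

(A, B, L), (A, F, L, P), (A, K, L, P)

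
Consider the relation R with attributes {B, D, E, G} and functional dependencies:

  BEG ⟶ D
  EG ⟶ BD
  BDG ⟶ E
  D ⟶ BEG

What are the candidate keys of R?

D; EG

{D}⁺: D→BEG adds B, E, G → {B, D, E, G}.
{E, G}⁺: EG→BD adds B, D → {B, D, E, G}. Minimal: {G}⁺ = {G}; {E}⁺ = {E} — none reach the full schema.
Any other superkey contains one of these as a subset, so there are no further candidate keys.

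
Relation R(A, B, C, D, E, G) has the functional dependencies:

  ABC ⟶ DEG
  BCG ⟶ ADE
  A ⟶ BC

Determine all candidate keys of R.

A; BCG

{A}⁺: A→BC adds B, C; ABC→DEG adds D, E, G → {A, B, C, D, E, G}.
{B, C, G}⁺: BCG→ADE adds A, D, E → {A, B, C, D, E, G}. Minimal: {C, G}⁺ = {C, G}; {B, G}⁺ = {B, G}; {B, C}⁺ = {B, C} — none reach the full schema.
Any other superkey contains one of these as a subset, so there are no further candidate keys.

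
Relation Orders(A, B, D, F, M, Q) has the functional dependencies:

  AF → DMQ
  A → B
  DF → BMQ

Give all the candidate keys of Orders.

{A, F}

Attributes A, F never appear on any right-hand side, so every candidate key must contain {A, F}.
{A, F}⁺ = {A, B, D, F, M, Q}, which is all of the schema, so {A, F} is the only candidate key.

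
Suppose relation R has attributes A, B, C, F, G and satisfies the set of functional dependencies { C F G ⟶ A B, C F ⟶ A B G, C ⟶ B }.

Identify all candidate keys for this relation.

(C, F)

Attributes C, F never appear on any right-hand side, so every candidate key must contain {C, F}.
{C, F}⁺ = {A, B, C, F, G}, which is all of the schema, so {C, F} is the only candidate key.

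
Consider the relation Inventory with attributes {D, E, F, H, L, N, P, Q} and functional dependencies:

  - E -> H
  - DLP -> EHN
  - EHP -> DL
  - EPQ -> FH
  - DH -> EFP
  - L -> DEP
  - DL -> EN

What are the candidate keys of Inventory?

Attribute Q never appears on the right-hand side of any dependency, so Q must belong to every candidate key.
{Q}⁺ = {Q}, which is not all of the schema, so we must add further attributes.
{L, Q}⁺: L→DEP adds D, E, P; DL→EN adds N; E→H adds H; EPQ→FH adds F → {D, E, F, H, L, N, P, Q}. Minimal: {Q}⁺ = {Q}; {L}⁺ = {D, E, F, H, L, N, P} — none reach the full schema.
{D, E, Q}⁺: E→H adds H; DH→EFP adds F, P; EHP→DL adds L; DL→EN adds N → {D, E, F, H, L, N, P, Q}. Minimal: {E, Q}⁺ = {E, H, Q}; {D, Q}⁺ = {D, Q}; {D, E}⁺ = {D, E, F, H, L, N, P} — none reach the full schema.
{D, H, Q}⁺: DH→EFP adds E, F, P; EHP→DL adds L; DL→EN adds N → {D, E, F, H, L, N, P, Q}. Minimal: {H, Q}⁺ = {H, Q}; {D, Q}⁺ = {D, Q}; {D, H}⁺ = {D, E, F, H, L, N, P} — none reach the full schema.
{E, P, Q}⁺: E→H adds H; EHP→DL adds D, L; EPQ→FH adds F; DL→EN adds N → {D, E, F, H, L, N, P, Q}. Minimal: {P, Q}⁺ = {P, Q}; {E, Q}⁺ = {E, H, Q}; {E, P}⁺ = {D, E, F, H, L, N, P} — none reach the full schema.

LQ; DEQ; DHQ; EPQ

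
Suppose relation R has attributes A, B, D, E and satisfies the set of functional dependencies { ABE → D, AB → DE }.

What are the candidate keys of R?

Attributes A, B never appear on any right-hand side, so every candidate key must contain {A, B}.
{A, B}⁺ = {A, B, D, E}, which is all of the schema, so {A, B} is the only candidate key.

AB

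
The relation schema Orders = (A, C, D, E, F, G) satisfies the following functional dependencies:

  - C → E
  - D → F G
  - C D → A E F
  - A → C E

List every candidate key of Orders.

{A, D}, {C, D}

Attribute D never appears on the right-hand side of any dependency, so D must belong to every candidate key.
{D}⁺ = {D, F, G}, which is not all of the schema, so we must add further attributes.
{A, D}⁺: D→FG adds F, G; A→CE adds C, E → {A, C, D, E, F, G}.
{C, D}⁺: C→E adds E; D→FG adds F, G; CD→AEF adds A → {A, C, D, E, F, G}.
Any other superkey contains one of these as a subset, so there are no further candidate keys.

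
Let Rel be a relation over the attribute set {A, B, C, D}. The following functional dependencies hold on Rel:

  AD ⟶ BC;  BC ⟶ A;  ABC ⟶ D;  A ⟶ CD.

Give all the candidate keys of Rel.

{A}⁺: A→CD adds C, D; AD→BC adds B → {A, B, C, D}.
{B, C}⁺: BC→A adds A; ABC→D adds D → {A, B, C, D}. Minimal: {C}⁺ = {C}; {B}⁺ = {B} — none reach the full schema.
Any other superkey contains one of these as a subset, so there are no further candidate keys.

{A}; {B, C}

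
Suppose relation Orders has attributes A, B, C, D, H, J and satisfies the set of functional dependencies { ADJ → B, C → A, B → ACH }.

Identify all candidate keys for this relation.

Attributes D, J never appear on any right-hand side, so every candidate key must contain {D, J}.
{D, J}⁺ = {D, J}, which is not all of the schema, so we must add further attributes.
{A, D, J}⁺: ADJ→B adds B; B→ACH adds C, H → {A, B, C, D, H, J}. Minimal: {D, J}⁺ = {D, J}; {A, J}⁺ = {A, J}; {A, D}⁺ = {A, D} — none reach the full schema.
{B, D, J}⁺: B→ACH adds A, C, H → {A, B, C, D, H, J}. Minimal: {D, J}⁺ = {D, J}; {B, J}⁺ = {A, B, C, H, J}; {B, D}⁺ = {A, B, C, D, H} — none reach the full schema.
{C, D, J}⁺: C→A adds A; ADJ→B adds B; B→ACH adds H → {A, B, C, D, H, J}. Minimal: {D, J}⁺ = {D, J}; {C, J}⁺ = {A, C, J}; {C, D}⁺ = {A, C, D} — none reach the full schema.

(A, D, J); (B, D, J); (C, D, J)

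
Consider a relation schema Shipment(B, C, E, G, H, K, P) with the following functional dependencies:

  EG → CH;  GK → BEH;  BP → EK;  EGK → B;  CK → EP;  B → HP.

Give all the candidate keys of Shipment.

Attribute G never appears on the right-hand side of any dependency, so G must belong to every candidate key.
{G}⁺ = {G}, which is not all of the schema, so we must add further attributes.
{B, G}⁺: B→HP adds H, P; BP→EK adds E, K; EG→CH adds C → {B, C, E, G, H, K, P}. Minimal: {G}⁺ = {G}; {B}⁺ = {B, E, H, K, P} — none reach the full schema.
{G, K}⁺: GK→BEH adds B, E, H; B→HP adds P; EG→CH adds C → {B, C, E, G, H, K, P}. Minimal: {K}⁺ = {K}; {G}⁺ = {G} — none reach the full schema.
Any other superkey contains one of these as a subset, so there are no further candidate keys.

(B, G), (G, K)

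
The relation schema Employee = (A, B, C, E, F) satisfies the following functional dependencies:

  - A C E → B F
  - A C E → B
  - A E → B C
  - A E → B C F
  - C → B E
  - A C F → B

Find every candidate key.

Attribute A never appears on the right-hand side of any dependency, so A must belong to every candidate key.
{A}⁺ = {A}, which is not all of the schema, so we must add further attributes.
{A, C}⁺: C→BE adds B, E; ACE→BF adds F → {A, B, C, E, F}. Minimal: {C}⁺ = {B, C, E}; {A}⁺ = {A} — none reach the full schema.
{A, E}⁺: AE→BC adds B, C; AE→BCF adds F → {A, B, C, E, F}. Minimal: {E}⁺ = {E}; {A}⁺ = {A} — none reach the full schema.
Any other superkey contains one of these as a subset, so there are no further candidate keys.

AC, AE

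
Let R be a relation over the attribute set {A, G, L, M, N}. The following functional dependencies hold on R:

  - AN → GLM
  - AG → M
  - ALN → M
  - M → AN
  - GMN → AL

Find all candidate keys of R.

(M), (A, G), (A, N)

{M}⁺: M→AN adds A, N; AN→GLM adds G, L → {A, G, L, M, N}.
{A, G}⁺: AG→M adds M; M→AN adds N; GMN→AL adds L → {A, G, L, M, N}. Minimal: {G}⁺ = {G}; {A}⁺ = {A} — none reach the full schema.
{A, N}⁺: AN→GLM adds G, L, M → {A, G, L, M, N}. Minimal: {N}⁺ = {N}; {A}⁺ = {A} — none reach the full schema.
Any other superkey contains one of these as a subset, so there are no further candidate keys.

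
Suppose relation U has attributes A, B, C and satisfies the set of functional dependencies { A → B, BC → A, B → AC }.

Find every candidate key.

{A}, {B}

{A}⁺: A→B adds B; B→AC adds C → {A, B, C}.
{B}⁺: B→AC adds A, C → {A, B, C}.
Any other superkey contains one of these as a subset, so there are no further candidate keys.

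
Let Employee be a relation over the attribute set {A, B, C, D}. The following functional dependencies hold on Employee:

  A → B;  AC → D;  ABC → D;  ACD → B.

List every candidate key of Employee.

Attributes A, C never appear on any right-hand side, so every candidate key must contain {A, C}.
{A, C}⁺ = {A, B, C, D}, which is all of the schema, so {A, C} is the only candidate key.

{A, C}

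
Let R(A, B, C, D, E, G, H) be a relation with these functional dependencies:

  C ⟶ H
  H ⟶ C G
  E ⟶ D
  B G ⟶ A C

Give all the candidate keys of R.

Attributes B, E never appear on any right-hand side, so every candidate key must contain {B, E}.
{B, E}⁺ = {B, D, E}, which is not all of the schema, so we must add further attributes.
{B, C, E}⁺: C→H adds H; H→CG adds G; E→D adds D; BG→AC adds A → {A, B, C, D, E, G, H}.
{B, E, G}⁺: E→D adds D; BG→AC adds A, C; C→H adds H → {A, B, C, D, E, G, H}.
{B, E, H}⁺: H→CG adds C, G; E→D adds D; BG→AC adds A → {A, B, C, D, E, G, H}.
Any other superkey contains one of these as a subset, so there are no further candidate keys.

(B, C, E), (B, E, G), (B, E, H)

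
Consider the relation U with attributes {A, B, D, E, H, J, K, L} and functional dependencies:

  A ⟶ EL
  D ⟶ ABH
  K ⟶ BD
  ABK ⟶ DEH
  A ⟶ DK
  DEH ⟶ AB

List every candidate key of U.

{A, J}; {D, J}; {J, K}

Attribute J never appears on the right-hand side of any dependency, so J must belong to every candidate key.
{J}⁺ = {J}, which is not all of the schema, so we must add further attributes.
{A, J}⁺: A→EL adds E, L; A→DK adds D, K; D→ABH adds B, H → {A, B, D, E, H, J, K, L}. Minimal: {J}⁺ = {J}; {A}⁺ = {A, B, D, E, H, K, L} — none reach the full schema.
{D, J}⁺: D→ABH adds A, B, H; A→DK adds K; A→EL adds E, L → {A, B, D, E, H, J, K, L}. Minimal: {J}⁺ = {J}; {D}⁺ = {A, B, D, E, H, K, L} — none reach the full schema.
{J, K}⁺: K→BD adds B, D; D→ABH adds A, H; ABK→DEH adds E; A→EL adds L → {A, B, D, E, H, J, K, L}. Minimal: {K}⁺ = {A, B, D, E, H, K, L}; {J}⁺ = {J} — none reach the full schema.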